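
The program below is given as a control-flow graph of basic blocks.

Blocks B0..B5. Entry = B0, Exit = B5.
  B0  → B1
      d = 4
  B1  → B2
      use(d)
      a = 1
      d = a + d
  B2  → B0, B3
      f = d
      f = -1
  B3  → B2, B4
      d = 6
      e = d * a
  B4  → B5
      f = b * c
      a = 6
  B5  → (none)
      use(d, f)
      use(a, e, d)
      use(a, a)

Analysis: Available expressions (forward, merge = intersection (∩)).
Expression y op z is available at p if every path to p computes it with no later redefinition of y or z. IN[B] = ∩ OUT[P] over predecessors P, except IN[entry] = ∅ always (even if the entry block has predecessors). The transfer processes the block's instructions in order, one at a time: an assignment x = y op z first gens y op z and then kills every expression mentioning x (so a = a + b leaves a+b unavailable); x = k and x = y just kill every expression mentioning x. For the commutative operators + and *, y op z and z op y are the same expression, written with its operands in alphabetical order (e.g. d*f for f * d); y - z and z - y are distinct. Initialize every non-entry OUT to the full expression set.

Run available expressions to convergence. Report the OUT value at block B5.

Per-block solution:
  B0:   IN={}   OUT={}
  B1:   IN={}   OUT={}
  B2:   IN={}   OUT={}
  B3:   IN={}   OUT={a*d}
  B4:   IN={a*d}   OUT={b*c}
  B5:   IN={b*c}   OUT={b*c}

Merge at B5: IN[B5] = OUT[B4] = {b*c}
Applying B5's transfer function to that IN value gives OUT[B5] (row B5 above).

Answer: {b*c}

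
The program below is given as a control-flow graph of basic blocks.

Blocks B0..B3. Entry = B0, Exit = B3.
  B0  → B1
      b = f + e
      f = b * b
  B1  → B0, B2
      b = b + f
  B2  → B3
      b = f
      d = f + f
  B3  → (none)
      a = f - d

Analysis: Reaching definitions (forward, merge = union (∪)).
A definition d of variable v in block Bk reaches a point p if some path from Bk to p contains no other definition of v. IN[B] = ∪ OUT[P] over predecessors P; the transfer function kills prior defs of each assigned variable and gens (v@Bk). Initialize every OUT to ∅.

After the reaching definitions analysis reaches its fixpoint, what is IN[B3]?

Converged values:
  B0:   IN={b@B1, f@B0}   OUT={b@B0, f@B0}
  B1:   IN={b@B0, f@B0}   OUT={b@B1, f@B0}
  B2:   IN={b@B1, f@B0}   OUT={b@B2, d@B2, f@B0}
  B3:   IN={b@B2, d@B2, f@B0}   OUT={a@B3, b@B2, d@B2, f@B0}

Merge at B3: IN[B3] = OUT[B2] = {b@B2, d@B2, f@B0}

Answer: {b@B2, d@B2, f@B0}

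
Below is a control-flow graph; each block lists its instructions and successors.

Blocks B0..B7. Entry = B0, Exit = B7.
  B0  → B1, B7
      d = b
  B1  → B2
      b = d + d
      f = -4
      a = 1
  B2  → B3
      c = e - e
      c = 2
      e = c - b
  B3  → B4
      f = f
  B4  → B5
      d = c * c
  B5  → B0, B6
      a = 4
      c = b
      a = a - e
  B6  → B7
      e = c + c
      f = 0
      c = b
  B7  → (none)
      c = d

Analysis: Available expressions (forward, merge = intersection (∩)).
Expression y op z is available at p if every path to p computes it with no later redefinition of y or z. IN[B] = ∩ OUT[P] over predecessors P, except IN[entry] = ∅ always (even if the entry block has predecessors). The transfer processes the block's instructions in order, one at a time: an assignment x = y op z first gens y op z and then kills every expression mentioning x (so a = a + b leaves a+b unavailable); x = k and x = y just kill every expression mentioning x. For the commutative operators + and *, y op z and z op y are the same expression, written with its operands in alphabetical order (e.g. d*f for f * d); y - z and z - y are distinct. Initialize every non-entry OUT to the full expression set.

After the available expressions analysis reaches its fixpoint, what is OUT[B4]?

Answer: {c*c, c-b}

Trace:
Converged values:
  B0:  IN={}  OUT={}
  B1:  IN={}  OUT={d+d}
  B2:  IN={d+d}  OUT={c-b, d+d}
  B3:  IN={c-b, d+d}  OUT={c-b, d+d}
  B4:  IN={c-b, d+d}  OUT={c*c, c-b}
  B5:  IN={c*c, c-b}  OUT={}
  B6:  IN={}  OUT={}
  B7:  IN={}  OUT={}

Merge at B4: IN[B4] = OUT[B3] = {c-b, d+d}
Applying B4's transfer function to that IN value gives OUT[B4] (row B4 above).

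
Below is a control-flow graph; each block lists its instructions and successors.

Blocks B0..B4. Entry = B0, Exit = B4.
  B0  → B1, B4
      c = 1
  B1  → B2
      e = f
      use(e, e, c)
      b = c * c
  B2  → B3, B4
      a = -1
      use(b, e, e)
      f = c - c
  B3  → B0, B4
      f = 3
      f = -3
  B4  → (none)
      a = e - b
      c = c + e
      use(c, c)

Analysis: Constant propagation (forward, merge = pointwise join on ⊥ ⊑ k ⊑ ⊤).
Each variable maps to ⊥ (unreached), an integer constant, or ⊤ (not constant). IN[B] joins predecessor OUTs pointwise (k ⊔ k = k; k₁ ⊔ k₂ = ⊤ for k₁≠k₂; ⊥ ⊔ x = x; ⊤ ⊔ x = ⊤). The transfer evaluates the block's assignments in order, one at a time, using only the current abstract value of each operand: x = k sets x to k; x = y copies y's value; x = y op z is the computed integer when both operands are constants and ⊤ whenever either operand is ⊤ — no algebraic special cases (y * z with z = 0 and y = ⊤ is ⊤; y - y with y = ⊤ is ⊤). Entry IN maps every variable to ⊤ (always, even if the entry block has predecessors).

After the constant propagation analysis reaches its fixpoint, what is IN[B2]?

Answer: {a: ⊤, b: 1, c: 1, d: ⊤, e: ⊤, f: ⊤}

Derivation:
Converged values:
  B0: | IN=(all ⊤) | OUT={c:1; rest ⊤}
  B1: | IN={c:1; rest ⊤} | OUT={b:1, c:1; rest ⊤}
  B2: | IN={b:1, c:1; rest ⊤} | OUT={a:-1, b:1, c:1, f:0; rest ⊤}
  B3: | IN={a:-1, b:1, c:1, f:0; rest ⊤} | OUT={a:-1, b:1, c:1, f:-3; rest ⊤}
  B4: | IN={c:1; rest ⊤} | OUT=(all ⊤)

Merge at B2: IN[B2] = OUT[B1] = {a: ⊤, b: 1, c: 1, d: ⊤, e: ⊤, f: ⊤}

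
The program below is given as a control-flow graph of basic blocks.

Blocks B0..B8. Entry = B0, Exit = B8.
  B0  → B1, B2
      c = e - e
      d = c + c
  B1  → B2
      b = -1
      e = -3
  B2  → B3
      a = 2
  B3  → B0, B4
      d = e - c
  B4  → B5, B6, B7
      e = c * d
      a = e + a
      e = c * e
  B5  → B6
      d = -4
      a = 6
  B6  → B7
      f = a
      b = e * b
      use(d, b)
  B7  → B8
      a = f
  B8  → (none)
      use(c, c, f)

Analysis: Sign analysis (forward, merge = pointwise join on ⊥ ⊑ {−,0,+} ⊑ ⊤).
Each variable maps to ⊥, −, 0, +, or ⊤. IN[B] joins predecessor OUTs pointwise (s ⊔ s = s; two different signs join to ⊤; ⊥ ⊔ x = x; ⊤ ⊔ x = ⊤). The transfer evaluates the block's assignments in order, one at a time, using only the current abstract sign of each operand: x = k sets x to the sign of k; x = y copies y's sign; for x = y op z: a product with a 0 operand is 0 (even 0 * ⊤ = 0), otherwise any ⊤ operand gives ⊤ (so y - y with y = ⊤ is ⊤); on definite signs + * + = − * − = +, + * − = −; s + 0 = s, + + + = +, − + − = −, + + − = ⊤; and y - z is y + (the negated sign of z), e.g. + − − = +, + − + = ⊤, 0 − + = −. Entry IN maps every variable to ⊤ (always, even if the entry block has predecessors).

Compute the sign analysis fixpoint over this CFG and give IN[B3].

Answer: {a: +, b: ⊤, c: ⊤, d: ⊤, e: ⊤, f: ⊤}

Derivation:
Fixpoint table:
  B0:  IN=(all ⊤)  OUT=(all ⊤)
  B1:  IN=(all ⊤)  OUT={b:-, e:-; rest ⊤}
  B2:  IN=(all ⊤)  OUT={a:+; rest ⊤}
  B3:  IN={a:+; rest ⊤}  OUT={a:+; rest ⊤}
  B4:  IN={a:+; rest ⊤}  OUT=(all ⊤)
  B5:  IN=(all ⊤)  OUT={a:+, d:-; rest ⊤}
  B6:  IN=(all ⊤)  OUT=(all ⊤)
  B7:  IN=(all ⊤)  OUT=(all ⊤)
  B8:  IN=(all ⊤)  OUT=(all ⊤)

Merge at B3: IN[B3] = OUT[B2] = {a: +, b: ⊤, c: ⊤, d: ⊤, e: ⊤, f: ⊤}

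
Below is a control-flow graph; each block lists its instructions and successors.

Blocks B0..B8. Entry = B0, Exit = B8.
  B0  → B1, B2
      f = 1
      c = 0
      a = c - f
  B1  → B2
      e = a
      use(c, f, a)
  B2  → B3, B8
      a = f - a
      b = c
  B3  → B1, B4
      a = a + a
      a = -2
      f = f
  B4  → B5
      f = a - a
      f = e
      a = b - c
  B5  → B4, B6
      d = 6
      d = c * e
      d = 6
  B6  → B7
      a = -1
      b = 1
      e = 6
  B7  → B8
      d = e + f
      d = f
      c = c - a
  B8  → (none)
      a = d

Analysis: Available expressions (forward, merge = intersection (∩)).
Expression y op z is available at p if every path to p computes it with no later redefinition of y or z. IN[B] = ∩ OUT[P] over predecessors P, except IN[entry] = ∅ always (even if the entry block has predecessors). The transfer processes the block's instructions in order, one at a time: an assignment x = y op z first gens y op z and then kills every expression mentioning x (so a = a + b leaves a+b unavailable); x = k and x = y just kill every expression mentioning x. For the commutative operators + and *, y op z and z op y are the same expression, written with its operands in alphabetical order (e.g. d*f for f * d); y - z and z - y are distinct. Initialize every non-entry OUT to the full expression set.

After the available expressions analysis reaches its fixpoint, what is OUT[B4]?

Answer: {b-c}

Derivation:
Per-block solution:
  B0:  IN={}  OUT={c-f}
  B1:  IN={}  OUT={}
  B2:  IN={}  OUT={}
  B3:  IN={}  OUT={}
  B4:  IN={}  OUT={b-c}
  B5:  IN={b-c}  OUT={b-c, c*e}
  B6:  IN={b-c, c*e}  OUT={}
  B7:  IN={}  OUT={e+f}
  B8:  IN={}  OUT={}

Merge at B4: IN[B4] = OUT[B3] ∩ OUT[B5] = {}
Applying B4's transfer function to that IN value gives OUT[B4] (row B4 above).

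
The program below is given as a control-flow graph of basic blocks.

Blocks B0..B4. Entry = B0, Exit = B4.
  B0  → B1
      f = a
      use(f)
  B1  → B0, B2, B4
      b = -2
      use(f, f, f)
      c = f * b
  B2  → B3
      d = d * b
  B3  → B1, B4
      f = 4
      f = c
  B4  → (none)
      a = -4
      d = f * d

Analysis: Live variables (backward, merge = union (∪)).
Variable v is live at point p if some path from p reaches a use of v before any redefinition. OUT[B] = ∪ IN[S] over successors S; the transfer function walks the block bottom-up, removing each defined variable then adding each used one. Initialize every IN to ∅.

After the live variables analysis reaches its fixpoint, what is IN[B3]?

Answer: {a, c, d}

Derivation:
Fixpoint table:
  B0:  IN={a, d}  OUT={a, d, f}
  B1:  IN={a, d, f}  OUT={a, b, c, d, f}
  B2:  IN={a, b, c, d}  OUT={a, c, d}
  B3:  IN={a, c, d}  OUT={a, d, f}
  B4:  IN={d, f}  OUT={}

Merge at B3: OUT[B3] = IN[B1] ⊔ IN[B4] = {a, d, f}
Applying B3's transfer function to that OUT value gives IN[B3] (row B3 above).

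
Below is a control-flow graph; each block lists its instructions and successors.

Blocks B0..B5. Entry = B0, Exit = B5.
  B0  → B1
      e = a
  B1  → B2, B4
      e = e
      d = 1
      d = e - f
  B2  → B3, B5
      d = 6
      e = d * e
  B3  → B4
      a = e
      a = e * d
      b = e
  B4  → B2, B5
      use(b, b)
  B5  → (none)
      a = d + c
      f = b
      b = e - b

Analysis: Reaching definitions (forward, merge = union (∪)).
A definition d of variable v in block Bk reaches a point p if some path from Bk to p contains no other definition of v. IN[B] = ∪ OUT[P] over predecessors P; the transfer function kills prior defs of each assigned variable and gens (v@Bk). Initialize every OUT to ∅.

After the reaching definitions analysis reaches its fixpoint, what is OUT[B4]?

Per-block solution:
  B0: | IN={} | OUT={e@B0}
  B1: | IN={e@B0} | OUT={d@B1, e@B1}
  B2: | IN={a@B3, b@B3, d@B1, d@B2, e@B1, e@B2} | OUT={a@B3, b@B3, d@B2, e@B2}
  B3: | IN={a@B3, b@B3, d@B2, e@B2} | OUT={a@B3, b@B3, d@B2, e@B2}
  B4: | IN={a@B3, b@B3, d@B1, d@B2, e@B1, e@B2} | OUT={a@B3, b@B3, d@B1, d@B2, e@B1, e@B2}
  B5: | IN={a@B3, b@B3, d@B1, d@B2, e@B1, e@B2} | OUT={a@B5, b@B5, d@B1, d@B2, e@B1, e@B2, f@B5}

Merge at B4: IN[B4] = OUT[B1] ⊔ OUT[B3] = {a@B3, b@B3, d@B1, d@B2, e@B1, e@B2}
Applying B4's transfer function to that IN value gives OUT[B4] (row B4 above).

Answer: {a@B3, b@B3, d@B1, d@B2, e@B1, e@B2}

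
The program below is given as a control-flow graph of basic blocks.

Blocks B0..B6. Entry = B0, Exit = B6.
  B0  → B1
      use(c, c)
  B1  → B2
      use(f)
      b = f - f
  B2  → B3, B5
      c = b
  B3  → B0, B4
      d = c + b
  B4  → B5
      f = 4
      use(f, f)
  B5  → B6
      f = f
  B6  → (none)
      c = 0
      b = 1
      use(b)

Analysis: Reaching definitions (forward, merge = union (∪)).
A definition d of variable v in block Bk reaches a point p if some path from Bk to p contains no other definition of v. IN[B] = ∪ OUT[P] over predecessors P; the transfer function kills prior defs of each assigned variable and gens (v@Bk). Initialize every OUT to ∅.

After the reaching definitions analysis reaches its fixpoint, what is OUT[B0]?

Per-block solution:
  B0:  IN={b@B1, c@B2, d@B3}  OUT={b@B1, c@B2, d@B3}
  B1:  IN={b@B1, c@B2, d@B3}  OUT={b@B1, c@B2, d@B3}
  B2:  IN={b@B1, c@B2, d@B3}  OUT={b@B1, c@B2, d@B3}
  B3:  IN={b@B1, c@B2, d@B3}  OUT={b@B1, c@B2, d@B3}
  B4:  IN={b@B1, c@B2, d@B3}  OUT={b@B1, c@B2, d@B3, f@B4}
  B5:  IN={b@B1, c@B2, d@B3, f@B4}  OUT={b@B1, c@B2, d@B3, f@B5}
  B6:  IN={b@B1, c@B2, d@B3, f@B5}  OUT={b@B6, c@B6, d@B3, f@B5}

Merge at B0 (entry node, so the boundary value {} is joined with the incoming edge(s)): IN[B0] = {} ⊔ OUT[B3] = {b@B1, c@B2, d@B3}
Applying B0's transfer function to that IN value gives OUT[B0] (row B0 above).

Answer: {b@B1, c@B2, d@B3}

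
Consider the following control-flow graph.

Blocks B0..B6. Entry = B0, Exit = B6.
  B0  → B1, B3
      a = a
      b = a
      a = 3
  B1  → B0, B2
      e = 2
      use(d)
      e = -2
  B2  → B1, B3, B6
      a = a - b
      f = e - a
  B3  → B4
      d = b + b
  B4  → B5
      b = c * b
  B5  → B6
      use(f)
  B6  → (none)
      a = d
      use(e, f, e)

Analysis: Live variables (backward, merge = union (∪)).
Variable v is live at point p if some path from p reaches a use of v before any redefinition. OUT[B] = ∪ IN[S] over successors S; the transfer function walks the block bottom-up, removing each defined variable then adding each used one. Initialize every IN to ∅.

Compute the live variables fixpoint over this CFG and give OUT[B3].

Answer: {b, c, d, e, f}

Derivation:
Per-block solution:
  B0: | IN={a, c, d, e, f} | OUT={a, b, c, d, e, f}
  B1: | IN={a, b, c, d, f} | OUT={a, b, c, d, e, f}
  B2: | IN={a, b, c, d, e} | OUT={a, b, c, d, e, f}
  B3: | IN={b, c, e, f} | OUT={b, c, d, e, f}
  B4: | IN={b, c, d, e, f} | OUT={d, e, f}
  B5: | IN={d, e, f} | OUT={d, e, f}
  B6: | IN={d, e, f} | OUT={}

Merge at B3: OUT[B3] = IN[B4] = {b, c, d, e, f}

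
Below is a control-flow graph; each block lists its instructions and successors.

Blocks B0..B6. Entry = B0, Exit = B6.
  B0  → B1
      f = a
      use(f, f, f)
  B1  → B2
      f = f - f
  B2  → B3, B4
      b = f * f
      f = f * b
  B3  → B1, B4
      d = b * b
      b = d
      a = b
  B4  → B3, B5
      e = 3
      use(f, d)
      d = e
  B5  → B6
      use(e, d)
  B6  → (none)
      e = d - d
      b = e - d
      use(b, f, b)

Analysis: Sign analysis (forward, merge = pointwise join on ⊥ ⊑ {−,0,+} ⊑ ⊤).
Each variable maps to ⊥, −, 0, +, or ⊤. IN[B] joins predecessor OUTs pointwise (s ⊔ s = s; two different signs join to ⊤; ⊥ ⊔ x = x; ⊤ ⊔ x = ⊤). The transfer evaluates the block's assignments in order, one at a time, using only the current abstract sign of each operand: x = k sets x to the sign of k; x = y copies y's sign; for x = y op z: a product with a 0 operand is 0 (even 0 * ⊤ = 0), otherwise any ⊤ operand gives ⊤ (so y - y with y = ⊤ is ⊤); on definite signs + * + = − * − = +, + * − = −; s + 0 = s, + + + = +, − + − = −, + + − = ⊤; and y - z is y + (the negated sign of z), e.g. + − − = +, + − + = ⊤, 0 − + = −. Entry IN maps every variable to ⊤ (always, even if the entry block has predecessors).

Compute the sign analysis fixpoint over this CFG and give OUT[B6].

Answer: {a: ⊤, b: ⊤, c: ⊤, d: +, e: ⊤, f: ⊤}

Working:
Fixpoint table:
  B0:  IN=(all ⊤)  OUT=(all ⊤)
  B1:  IN=(all ⊤)  OUT=(all ⊤)
  B2:  IN=(all ⊤)  OUT=(all ⊤)
  B3:  IN=(all ⊤)  OUT=(all ⊤)
  B4:  IN=(all ⊤)  OUT={d:+, e:+; rest ⊤}
  B5:  IN={d:+, e:+; rest ⊤}  OUT={d:+, e:+; rest ⊤}
  B6:  IN={d:+, e:+; rest ⊤}  OUT={d:+; rest ⊤}

Merge at B6: IN[B6] = OUT[B5] = {a: ⊤, b: ⊤, c: ⊤, d: +, e: +, f: ⊤}
Applying B6's transfer function to that IN value gives OUT[B6] (row B6 above).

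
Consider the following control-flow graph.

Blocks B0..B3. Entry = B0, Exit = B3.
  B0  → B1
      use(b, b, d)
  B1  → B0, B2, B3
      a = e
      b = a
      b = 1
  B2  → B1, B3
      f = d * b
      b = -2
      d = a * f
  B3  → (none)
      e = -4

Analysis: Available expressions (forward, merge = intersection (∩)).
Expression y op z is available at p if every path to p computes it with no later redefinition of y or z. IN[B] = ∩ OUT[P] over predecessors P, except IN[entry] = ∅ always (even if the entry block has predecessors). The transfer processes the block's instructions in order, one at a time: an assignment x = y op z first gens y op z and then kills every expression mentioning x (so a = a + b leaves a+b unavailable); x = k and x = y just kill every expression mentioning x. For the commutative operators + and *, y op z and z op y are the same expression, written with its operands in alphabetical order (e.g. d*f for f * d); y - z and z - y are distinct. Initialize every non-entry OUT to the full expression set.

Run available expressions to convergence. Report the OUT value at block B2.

Fixpoint table:
  B0: | IN={} | OUT={}
  B1: | IN={} | OUT={}
  B2: | IN={} | OUT={a*f}
  B3: | IN={} | OUT={}

Merge at B2: IN[B2] = OUT[B1] = {}
Applying B2's transfer function to that IN value gives OUT[B2] (row B2 above).

Answer: {a*f}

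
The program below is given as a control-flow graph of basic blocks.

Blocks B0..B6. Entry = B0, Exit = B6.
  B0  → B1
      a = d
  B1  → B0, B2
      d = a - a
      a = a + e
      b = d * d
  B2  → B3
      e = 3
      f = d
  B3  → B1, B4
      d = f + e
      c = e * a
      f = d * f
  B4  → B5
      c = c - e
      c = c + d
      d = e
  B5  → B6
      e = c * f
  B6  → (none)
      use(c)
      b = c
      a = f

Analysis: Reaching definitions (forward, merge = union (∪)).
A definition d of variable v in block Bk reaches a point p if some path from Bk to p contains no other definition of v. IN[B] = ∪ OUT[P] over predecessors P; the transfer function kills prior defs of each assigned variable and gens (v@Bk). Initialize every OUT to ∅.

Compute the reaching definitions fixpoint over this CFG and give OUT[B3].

Per-block solution:
  B0:  IN={a@B1, b@B1, c@B3, d@B1, e@B2, f@B3}  OUT={a@B0, b@B1, c@B3, d@B1, e@B2, f@B3}
  B1:  IN={a@B0, a@B1, b@B1, c@B3, d@B1, d@B3, e@B2, f@B3}  OUT={a@B1, b@B1, c@B3, d@B1, e@B2, f@B3}
  B2:  IN={a@B1, b@B1, c@B3, d@B1, e@B2, f@B3}  OUT={a@B1, b@B1, c@B3, d@B1, e@B2, f@B2}
  B3:  IN={a@B1, b@B1, c@B3, d@B1, e@B2, f@B2}  OUT={a@B1, b@B1, c@B3, d@B3, e@B2, f@B3}
  B4:  IN={a@B1, b@B1, c@B3, d@B3, e@B2, f@B3}  OUT={a@B1, b@B1, c@B4, d@B4, e@B2, f@B3}
  B5:  IN={a@B1, b@B1, c@B4, d@B4, e@B2, f@B3}  OUT={a@B1, b@B1, c@B4, d@B4, e@B5, f@B3}
  B6:  IN={a@B1, b@B1, c@B4, d@B4, e@B5, f@B3}  OUT={a@B6, b@B6, c@B4, d@B4, e@B5, f@B3}

Merge at B3: IN[B3] = OUT[B2] = {a@B1, b@B1, c@B3, d@B1, e@B2, f@B2}
Applying B3's transfer function to that IN value gives OUT[B3] (row B3 above).

Answer: {a@B1, b@B1, c@B3, d@B3, e@B2, f@B3}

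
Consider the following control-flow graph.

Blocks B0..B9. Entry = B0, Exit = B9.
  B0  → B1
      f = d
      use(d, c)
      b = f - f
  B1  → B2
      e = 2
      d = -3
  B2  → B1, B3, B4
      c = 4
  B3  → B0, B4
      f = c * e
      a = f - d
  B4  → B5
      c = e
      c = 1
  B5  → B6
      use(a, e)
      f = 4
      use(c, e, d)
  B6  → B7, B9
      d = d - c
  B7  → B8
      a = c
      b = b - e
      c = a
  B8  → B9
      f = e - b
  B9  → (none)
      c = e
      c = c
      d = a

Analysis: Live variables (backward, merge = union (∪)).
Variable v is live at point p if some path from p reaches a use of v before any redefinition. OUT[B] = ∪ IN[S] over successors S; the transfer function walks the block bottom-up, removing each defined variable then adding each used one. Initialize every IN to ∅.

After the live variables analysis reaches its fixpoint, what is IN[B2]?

Answer: {a, b, d, e}

Working:
Converged values:
  B0: | IN={a, c, d} | OUT={a, b}
  B1: | IN={a, b} | OUT={a, b, d, e}
  B2: | IN={a, b, d, e} | OUT={a, b, c, d, e}
  B3: | IN={b, c, d, e} | OUT={a, b, c, d, e}
  B4: | IN={a, b, d, e} | OUT={a, b, c, d, e}
  B5: | IN={a, b, c, d, e} | OUT={a, b, c, d, e}
  B6: | IN={a, b, c, d, e} | OUT={a, b, c, e}
  B7: | IN={b, c, e} | OUT={a, b, e}
  B8: | IN={a, b, e} | OUT={a, e}
  B9: | IN={a, e} | OUT={}

Merge at B2: OUT[B2] = IN[B1] ⊔ IN[B3] ⊔ IN[B4] = {a, b, c, d, e}
Applying B2's transfer function to that OUT value gives IN[B2] (row B2 above).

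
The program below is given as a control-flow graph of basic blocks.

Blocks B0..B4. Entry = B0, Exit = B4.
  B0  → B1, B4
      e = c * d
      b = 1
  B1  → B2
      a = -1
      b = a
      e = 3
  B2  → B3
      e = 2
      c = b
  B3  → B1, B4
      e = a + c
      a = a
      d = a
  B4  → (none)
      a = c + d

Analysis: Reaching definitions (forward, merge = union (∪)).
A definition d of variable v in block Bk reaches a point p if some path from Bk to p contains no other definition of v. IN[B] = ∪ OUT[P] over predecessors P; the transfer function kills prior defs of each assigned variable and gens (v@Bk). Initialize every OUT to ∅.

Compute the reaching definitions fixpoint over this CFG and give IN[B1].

Answer: {a@B3, b@B0, b@B1, c@B2, d@B3, e@B0, e@B3}

Derivation:
Fixpoint table:
  B0: | IN={} | OUT={b@B0, e@B0}
  B1: | IN={a@B3, b@B0, b@B1, c@B2, d@B3, e@B0, e@B3} | OUT={a@B1, b@B1, c@B2, d@B3, e@B1}
  B2: | IN={a@B1, b@B1, c@B2, d@B3, e@B1} | OUT={a@B1, b@B1, c@B2, d@B3, e@B2}
  B3: | IN={a@B1, b@B1, c@B2, d@B3, e@B2} | OUT={a@B3, b@B1, c@B2, d@B3, e@B3}
  B4: | IN={a@B3, b@B0, b@B1, c@B2, d@B3, e@B0, e@B3} | OUT={a@B4, b@B0, b@B1, c@B2, d@B3, e@B0, e@B3}

Merge at B1: IN[B1] = OUT[B0] ⊔ OUT[B3] = {a@B3, b@B0, b@B1, c@B2, d@B3, e@B0, e@B3}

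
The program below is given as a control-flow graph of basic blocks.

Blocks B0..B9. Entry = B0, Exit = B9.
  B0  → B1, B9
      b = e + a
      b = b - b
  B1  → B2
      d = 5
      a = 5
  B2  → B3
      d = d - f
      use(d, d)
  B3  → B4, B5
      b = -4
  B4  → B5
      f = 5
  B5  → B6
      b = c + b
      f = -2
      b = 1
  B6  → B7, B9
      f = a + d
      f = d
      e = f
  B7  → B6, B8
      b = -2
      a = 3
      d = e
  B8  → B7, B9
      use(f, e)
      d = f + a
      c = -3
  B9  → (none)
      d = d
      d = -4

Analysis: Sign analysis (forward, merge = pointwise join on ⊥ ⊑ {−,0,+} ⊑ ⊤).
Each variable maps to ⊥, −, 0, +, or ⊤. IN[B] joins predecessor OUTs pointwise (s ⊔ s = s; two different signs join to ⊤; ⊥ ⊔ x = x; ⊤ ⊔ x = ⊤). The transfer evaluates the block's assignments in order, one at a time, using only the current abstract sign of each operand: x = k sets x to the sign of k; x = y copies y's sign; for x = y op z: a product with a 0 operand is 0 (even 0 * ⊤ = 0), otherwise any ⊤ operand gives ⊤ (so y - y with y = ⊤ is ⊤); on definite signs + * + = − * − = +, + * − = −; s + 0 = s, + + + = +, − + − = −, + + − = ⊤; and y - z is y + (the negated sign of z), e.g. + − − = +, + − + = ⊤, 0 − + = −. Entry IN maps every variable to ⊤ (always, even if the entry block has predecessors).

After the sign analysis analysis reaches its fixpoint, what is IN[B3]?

Answer: {a: +, b: ⊤, c: ⊤, d: ⊤, e: ⊤, f: ⊤}

Working:
Fixpoint table:
  B0: | IN=(all ⊤) | OUT=(all ⊤)
  B1: | IN=(all ⊤) | OUT={a:+, d:+; rest ⊤}
  B2: | IN={a:+, d:+; rest ⊤} | OUT={a:+; rest ⊤}
  B3: | IN={a:+; rest ⊤} | OUT={a:+, b:-; rest ⊤}
  B4: | IN={a:+, b:-; rest ⊤} | OUT={a:+, b:-, f:+; rest ⊤}
  B5: | IN={a:+, b:-; rest ⊤} | OUT={a:+, b:+, f:-; rest ⊤}
  B6: | IN={a:+; rest ⊤} | OUT={a:+; rest ⊤}
  B7: | IN={a:+; rest ⊤} | OUT={a:+, b:-; rest ⊤}
  B8: | IN={a:+, b:-; rest ⊤} | OUT={a:+, b:-, c:-; rest ⊤}
  B9: | IN=(all ⊤) | OUT={d:-; rest ⊤}

Merge at B3: IN[B3] = OUT[B2] = {a: +, b: ⊤, c: ⊤, d: ⊤, e: ⊤, f: ⊤}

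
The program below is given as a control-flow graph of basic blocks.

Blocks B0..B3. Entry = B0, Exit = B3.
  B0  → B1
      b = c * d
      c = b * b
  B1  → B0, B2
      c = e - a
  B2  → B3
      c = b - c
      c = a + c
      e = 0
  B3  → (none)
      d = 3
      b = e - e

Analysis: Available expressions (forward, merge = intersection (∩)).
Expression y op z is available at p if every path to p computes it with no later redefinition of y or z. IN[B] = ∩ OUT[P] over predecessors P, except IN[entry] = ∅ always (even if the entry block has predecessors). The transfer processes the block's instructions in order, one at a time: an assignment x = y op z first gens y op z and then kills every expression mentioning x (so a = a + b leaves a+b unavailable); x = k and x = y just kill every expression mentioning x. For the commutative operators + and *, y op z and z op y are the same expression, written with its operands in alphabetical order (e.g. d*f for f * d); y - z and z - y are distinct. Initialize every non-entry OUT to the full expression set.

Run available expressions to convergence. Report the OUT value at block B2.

Per-block solution:
  B0:  IN={}  OUT={b*b}
  B1:  IN={b*b}  OUT={b*b, e-a}
  B2:  IN={b*b, e-a}  OUT={b*b}
  B3:  IN={b*b}  OUT={e-e}

Merge at B2: IN[B2] = OUT[B1] = {b*b, e-a}
Applying B2's transfer function to that IN value gives OUT[B2] (row B2 above).

Answer: {b*b}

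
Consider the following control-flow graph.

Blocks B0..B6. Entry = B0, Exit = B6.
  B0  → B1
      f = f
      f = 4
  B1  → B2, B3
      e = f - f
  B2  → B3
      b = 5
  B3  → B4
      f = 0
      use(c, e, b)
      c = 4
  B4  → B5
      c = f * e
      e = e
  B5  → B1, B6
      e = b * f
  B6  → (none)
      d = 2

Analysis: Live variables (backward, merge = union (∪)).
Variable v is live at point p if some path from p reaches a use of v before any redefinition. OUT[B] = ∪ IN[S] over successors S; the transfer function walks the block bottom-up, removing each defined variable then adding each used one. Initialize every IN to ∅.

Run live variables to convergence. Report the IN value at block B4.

Answer: {b, e, f}

Derivation:
Per-block solution:
  B0:   IN={b, c, f}   OUT={b, c, f}
  B1:   IN={b, c, f}   OUT={b, c, e}
  B2:   IN={c, e}   OUT={b, c, e}
  B3:   IN={b, c, e}   OUT={b, e, f}
  B4:   IN={b, e, f}   OUT={b, c, f}
  B5:   IN={b, c, f}   OUT={b, c, f}
  B6:   IN={}   OUT={}

Merge at B4: OUT[B4] = IN[B5] = {b, c, f}
Applying B4's transfer function to that OUT value gives IN[B4] (row B4 above).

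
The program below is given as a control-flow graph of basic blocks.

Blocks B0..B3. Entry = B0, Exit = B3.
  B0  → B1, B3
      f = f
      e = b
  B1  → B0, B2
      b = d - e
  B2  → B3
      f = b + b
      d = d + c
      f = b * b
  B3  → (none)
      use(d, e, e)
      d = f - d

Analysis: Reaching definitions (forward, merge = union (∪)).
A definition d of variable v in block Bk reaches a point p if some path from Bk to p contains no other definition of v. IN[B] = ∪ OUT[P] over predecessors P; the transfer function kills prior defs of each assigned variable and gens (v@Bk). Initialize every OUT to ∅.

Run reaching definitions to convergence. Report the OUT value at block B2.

Per-block solution:
  B0:  IN={b@B1, e@B0, f@B0}  OUT={b@B1, e@B0, f@B0}
  B1:  IN={b@B1, e@B0, f@B0}  OUT={b@B1, e@B0, f@B0}
  B2:  IN={b@B1, e@B0, f@B0}  OUT={b@B1, d@B2, e@B0, f@B2}
  B3:  IN={b@B1, d@B2, e@B0, f@B0, f@B2}  OUT={b@B1, d@B3, e@B0, f@B0, f@B2}

Merge at B2: IN[B2] = OUT[B1] = {b@B1, e@B0, f@B0}
Applying B2's transfer function to that IN value gives OUT[B2] (row B2 above).

Answer: {b@B1, d@B2, e@B0, f@B2}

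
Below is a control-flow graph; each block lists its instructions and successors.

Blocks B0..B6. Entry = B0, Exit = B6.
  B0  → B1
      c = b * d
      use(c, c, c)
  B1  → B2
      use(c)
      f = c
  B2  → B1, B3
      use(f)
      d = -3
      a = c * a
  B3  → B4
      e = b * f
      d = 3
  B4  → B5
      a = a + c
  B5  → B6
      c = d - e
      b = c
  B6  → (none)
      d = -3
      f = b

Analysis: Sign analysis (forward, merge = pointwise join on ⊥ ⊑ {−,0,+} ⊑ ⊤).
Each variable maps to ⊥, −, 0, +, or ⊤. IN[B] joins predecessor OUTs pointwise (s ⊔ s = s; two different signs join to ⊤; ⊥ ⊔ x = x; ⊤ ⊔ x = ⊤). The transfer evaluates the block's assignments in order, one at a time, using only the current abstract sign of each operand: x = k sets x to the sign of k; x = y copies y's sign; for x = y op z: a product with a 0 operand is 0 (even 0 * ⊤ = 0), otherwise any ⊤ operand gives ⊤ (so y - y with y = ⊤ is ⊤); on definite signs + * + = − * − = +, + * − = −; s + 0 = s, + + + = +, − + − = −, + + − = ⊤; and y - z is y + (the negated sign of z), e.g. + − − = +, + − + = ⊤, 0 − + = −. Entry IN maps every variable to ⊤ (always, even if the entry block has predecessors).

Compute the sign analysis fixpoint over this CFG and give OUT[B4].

Answer: {a: ⊤, b: ⊤, c: ⊤, d: +, e: ⊤, f: ⊤}

Trace:
Fixpoint table:
  B0:   IN=(all ⊤)   OUT=(all ⊤)
  B1:   IN=(all ⊤)   OUT=(all ⊤)
  B2:   IN=(all ⊤)   OUT={d:-; rest ⊤}
  B3:   IN={d:-; rest ⊤}   OUT={d:+; rest ⊤}
  B4:   IN={d:+; rest ⊤}   OUT={d:+; rest ⊤}
  B5:   IN={d:+; rest ⊤}   OUT={d:+; rest ⊤}
  B6:   IN={d:+; rest ⊤}   OUT={d:-; rest ⊤}

Merge at B4: IN[B4] = OUT[B3] = {a: ⊤, b: ⊤, c: ⊤, d: +, e: ⊤, f: ⊤}
Applying B4's transfer function to that IN value gives OUT[B4] (row B4 above).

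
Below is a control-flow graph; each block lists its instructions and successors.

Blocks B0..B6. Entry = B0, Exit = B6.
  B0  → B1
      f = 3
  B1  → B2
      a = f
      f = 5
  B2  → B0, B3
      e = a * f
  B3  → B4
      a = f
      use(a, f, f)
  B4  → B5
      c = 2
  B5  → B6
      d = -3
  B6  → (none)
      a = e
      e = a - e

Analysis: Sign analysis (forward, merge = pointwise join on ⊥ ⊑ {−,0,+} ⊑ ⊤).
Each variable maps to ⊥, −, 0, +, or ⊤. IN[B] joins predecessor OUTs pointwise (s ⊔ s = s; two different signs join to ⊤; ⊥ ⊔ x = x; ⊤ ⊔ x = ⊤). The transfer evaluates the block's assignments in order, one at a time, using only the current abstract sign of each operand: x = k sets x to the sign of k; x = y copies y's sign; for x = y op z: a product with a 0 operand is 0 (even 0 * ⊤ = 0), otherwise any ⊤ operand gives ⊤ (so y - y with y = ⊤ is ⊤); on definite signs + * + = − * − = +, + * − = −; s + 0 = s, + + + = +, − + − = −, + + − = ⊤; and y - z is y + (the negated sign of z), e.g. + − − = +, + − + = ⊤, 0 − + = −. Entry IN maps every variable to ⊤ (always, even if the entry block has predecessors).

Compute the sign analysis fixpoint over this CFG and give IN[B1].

Fixpoint table:
  B0:   IN=(all ⊤)   OUT={f:+; rest ⊤}
  B1:   IN={f:+; rest ⊤}   OUT={a:+, f:+; rest ⊤}
  B2:   IN={a:+, f:+; rest ⊤}   OUT={a:+, e:+, f:+; rest ⊤}
  B3:   IN={a:+, e:+, f:+; rest ⊤}   OUT={a:+, e:+, f:+; rest ⊤}
  B4:   IN={a:+, e:+, f:+; rest ⊤}   OUT={a:+, c:+, e:+, f:+; rest ⊤}
  B5:   IN={a:+, c:+, e:+, f:+; rest ⊤}   OUT={a:+, c:+, d:-, e:+, f:+; rest ⊤}
  B6:   IN={a:+, c:+, d:-, e:+, f:+; rest ⊤}   OUT={a:+, c:+, d:-, f:+; rest ⊤}

Merge at B1: IN[B1] = OUT[B0] = {a: ⊤, b: ⊤, c: ⊤, d: ⊤, e: ⊤, f: +}

Answer: {a: ⊤, b: ⊤, c: ⊤, d: ⊤, e: ⊤, f: +}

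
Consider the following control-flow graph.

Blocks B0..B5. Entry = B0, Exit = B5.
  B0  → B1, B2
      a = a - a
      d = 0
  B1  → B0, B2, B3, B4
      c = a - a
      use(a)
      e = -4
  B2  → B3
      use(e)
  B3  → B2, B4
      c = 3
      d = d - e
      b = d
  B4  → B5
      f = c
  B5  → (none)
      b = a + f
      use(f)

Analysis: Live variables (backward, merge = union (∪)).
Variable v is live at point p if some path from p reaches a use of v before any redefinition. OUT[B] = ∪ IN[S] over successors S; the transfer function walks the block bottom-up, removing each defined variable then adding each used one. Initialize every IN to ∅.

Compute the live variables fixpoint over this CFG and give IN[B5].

Fixpoint table:
  B0:   IN={a, e}   OUT={a, d, e}
  B1:   IN={a, d}   OUT={a, c, d, e}
  B2:   IN={a, d, e}   OUT={a, d, e}
  B3:   IN={a, d, e}   OUT={a, c, d, e}
  B4:   IN={a, c}   OUT={a, f}
  B5:   IN={a, f}   OUT={}

B5 is the boundary node: OUT[B5] = {}
Applying B5's transfer function to that OUT value gives IN[B5] (row B5 above).

Answer: {a, f}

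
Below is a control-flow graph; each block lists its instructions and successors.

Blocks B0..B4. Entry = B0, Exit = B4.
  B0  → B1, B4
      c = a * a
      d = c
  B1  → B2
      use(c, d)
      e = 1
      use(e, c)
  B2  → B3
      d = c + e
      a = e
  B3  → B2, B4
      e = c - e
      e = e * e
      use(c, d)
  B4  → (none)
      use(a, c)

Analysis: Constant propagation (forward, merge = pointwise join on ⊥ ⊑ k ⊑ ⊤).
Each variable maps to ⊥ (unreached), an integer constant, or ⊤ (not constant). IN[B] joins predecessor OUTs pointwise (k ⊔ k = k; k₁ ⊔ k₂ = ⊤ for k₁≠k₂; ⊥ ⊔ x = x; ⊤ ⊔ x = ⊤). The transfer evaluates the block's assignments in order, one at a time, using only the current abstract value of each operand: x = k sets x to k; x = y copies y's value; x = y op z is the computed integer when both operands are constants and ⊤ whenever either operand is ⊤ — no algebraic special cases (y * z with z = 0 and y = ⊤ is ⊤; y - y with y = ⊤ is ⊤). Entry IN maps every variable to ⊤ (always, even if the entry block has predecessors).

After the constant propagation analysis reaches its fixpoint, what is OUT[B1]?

Per-block solution:
  B0:  IN=(all ⊤)  OUT=(all ⊤)
  B1:  IN=(all ⊤)  OUT={e:1; rest ⊤}
  B2:  IN=(all ⊤)  OUT=(all ⊤)
  B3:  IN=(all ⊤)  OUT=(all ⊤)
  B4:  IN=(all ⊤)  OUT=(all ⊤)

Merge at B1: IN[B1] = OUT[B0] = {a: ⊤, b: ⊤, c: ⊤, d: ⊤, e: ⊤, f: ⊤}
Applying B1's transfer function to that IN value gives OUT[B1] (row B1 above).

Answer: {a: ⊤, b: ⊤, c: ⊤, d: ⊤, e: 1, f: ⊤}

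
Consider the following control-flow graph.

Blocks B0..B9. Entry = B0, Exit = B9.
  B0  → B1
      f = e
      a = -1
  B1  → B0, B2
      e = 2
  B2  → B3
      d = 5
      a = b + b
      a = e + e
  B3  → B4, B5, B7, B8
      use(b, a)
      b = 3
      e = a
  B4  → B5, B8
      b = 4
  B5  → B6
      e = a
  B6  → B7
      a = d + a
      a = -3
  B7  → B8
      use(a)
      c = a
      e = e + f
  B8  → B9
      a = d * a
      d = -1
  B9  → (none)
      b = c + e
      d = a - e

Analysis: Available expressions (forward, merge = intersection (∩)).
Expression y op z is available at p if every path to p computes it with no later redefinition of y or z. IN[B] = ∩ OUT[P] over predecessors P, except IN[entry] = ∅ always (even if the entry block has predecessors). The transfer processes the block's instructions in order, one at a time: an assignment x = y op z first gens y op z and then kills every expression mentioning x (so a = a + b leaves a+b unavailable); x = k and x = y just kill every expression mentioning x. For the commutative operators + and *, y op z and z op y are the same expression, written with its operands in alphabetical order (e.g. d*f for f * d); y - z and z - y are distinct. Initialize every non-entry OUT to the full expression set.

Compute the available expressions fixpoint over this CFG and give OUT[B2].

Fixpoint table:
  B0:  IN={}  OUT={}
  B1:  IN={}  OUT={}
  B2:  IN={}  OUT={b+b, e+e}
  B3:  IN={b+b, e+e}  OUT={}
  B4:  IN={}  OUT={}
  B5:  IN={}  OUT={}
  B6:  IN={}  OUT={}
  B7:  IN={}  OUT={}
  B8:  IN={}  OUT={}
  B9:  IN={}  OUT={a-e, c+e}

Merge at B2: IN[B2] = OUT[B1] = {}
Applying B2's transfer function to that IN value gives OUT[B2] (row B2 above).

Answer: {b+b, e+e}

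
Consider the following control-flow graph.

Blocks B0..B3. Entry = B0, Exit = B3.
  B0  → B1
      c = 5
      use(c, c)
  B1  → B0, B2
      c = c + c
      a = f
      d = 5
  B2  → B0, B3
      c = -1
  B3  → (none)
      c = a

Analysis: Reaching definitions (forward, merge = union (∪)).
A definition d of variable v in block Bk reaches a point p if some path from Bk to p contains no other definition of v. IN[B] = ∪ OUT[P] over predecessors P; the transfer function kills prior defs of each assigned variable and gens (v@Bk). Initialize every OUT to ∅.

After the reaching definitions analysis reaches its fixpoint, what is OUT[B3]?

Fixpoint table:
  B0:   IN={a@B1, c@B1, c@B2, d@B1}   OUT={a@B1, c@B0, d@B1}
  B1:   IN={a@B1, c@B0, d@B1}   OUT={a@B1, c@B1, d@B1}
  B2:   IN={a@B1, c@B1, d@B1}   OUT={a@B1, c@B2, d@B1}
  B3:   IN={a@B1, c@B2, d@B1}   OUT={a@B1, c@B3, d@B1}

Merge at B3: IN[B3] = OUT[B2] = {a@B1, c@B2, d@B1}
Applying B3's transfer function to that IN value gives OUT[B3] (row B3 above).

Answer: {a@B1, c@B3, d@B1}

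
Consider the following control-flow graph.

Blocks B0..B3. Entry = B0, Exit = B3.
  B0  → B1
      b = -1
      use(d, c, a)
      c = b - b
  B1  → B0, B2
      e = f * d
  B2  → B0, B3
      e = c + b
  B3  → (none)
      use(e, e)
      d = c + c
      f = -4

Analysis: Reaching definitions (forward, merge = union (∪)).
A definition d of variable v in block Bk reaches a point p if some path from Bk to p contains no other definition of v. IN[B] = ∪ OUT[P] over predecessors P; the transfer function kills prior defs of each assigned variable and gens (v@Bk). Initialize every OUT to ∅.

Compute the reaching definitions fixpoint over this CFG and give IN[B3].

Answer: {b@B0, c@B0, e@B2}

Derivation:
Converged values:
  B0:  IN={b@B0, c@B0, e@B1, e@B2}  OUT={b@B0, c@B0, e@B1, e@B2}
  B1:  IN={b@B0, c@B0, e@B1, e@B2}  OUT={b@B0, c@B0, e@B1}
  B2:  IN={b@B0, c@B0, e@B1}  OUT={b@B0, c@B0, e@B2}
  B3:  IN={b@B0, c@B0, e@B2}  OUT={b@B0, c@B0, d@B3, e@B2, f@B3}

Merge at B3: IN[B3] = OUT[B2] = {b@B0, c@B0, e@B2}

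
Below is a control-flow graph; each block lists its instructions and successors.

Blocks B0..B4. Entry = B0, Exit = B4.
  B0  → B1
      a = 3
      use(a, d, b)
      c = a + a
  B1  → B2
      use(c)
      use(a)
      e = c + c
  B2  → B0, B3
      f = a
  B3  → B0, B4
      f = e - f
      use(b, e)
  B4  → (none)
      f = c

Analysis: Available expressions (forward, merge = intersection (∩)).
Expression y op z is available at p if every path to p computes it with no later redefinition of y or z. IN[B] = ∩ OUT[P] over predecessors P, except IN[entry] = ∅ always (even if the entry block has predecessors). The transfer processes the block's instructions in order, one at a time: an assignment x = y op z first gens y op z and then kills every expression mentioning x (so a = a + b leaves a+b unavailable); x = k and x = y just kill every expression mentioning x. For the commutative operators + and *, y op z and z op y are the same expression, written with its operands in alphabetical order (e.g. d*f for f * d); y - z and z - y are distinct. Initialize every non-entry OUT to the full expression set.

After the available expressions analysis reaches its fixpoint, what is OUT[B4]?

Answer: {a+a, c+c}

Derivation:
Fixpoint table:
  B0: | IN={} | OUT={a+a}
  B1: | IN={a+a} | OUT={a+a, c+c}
  B2: | IN={a+a, c+c} | OUT={a+a, c+c}
  B3: | IN={a+a, c+c} | OUT={a+a, c+c}
  B4: | IN={a+a, c+c} | OUT={a+a, c+c}

Merge at B4: IN[B4] = OUT[B3] = {a+a, c+c}
Applying B4's transfer function to that IN value gives OUT[B4] (row B4 above).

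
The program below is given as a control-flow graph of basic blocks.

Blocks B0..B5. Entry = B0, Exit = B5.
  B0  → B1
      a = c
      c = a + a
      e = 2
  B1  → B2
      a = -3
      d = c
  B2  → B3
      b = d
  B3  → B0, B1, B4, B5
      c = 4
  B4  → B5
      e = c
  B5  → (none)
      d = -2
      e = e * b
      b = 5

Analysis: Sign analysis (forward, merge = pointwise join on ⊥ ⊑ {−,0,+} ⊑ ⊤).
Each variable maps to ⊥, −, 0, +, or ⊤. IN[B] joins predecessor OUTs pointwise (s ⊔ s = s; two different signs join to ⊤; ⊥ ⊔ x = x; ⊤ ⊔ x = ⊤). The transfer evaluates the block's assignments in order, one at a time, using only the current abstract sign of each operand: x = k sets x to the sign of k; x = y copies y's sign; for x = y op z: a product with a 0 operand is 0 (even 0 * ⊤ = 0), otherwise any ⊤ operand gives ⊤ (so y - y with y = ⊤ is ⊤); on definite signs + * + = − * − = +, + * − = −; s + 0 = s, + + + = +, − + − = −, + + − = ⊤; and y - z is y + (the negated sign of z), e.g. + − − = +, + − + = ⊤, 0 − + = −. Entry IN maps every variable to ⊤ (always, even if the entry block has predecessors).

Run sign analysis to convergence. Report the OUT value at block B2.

Answer: {a: -, b: ⊤, c: ⊤, d: ⊤, e: +, f: ⊤}

Derivation:
Fixpoint table:
  B0:   IN=(all ⊤)   OUT={e:+; rest ⊤}
  B1:   IN={e:+; rest ⊤}   OUT={a:-, e:+; rest ⊤}
  B2:   IN={a:-, e:+; rest ⊤}   OUT={a:-, e:+; rest ⊤}
  B3:   IN={a:-, e:+; rest ⊤}   OUT={a:-, c:+, e:+; rest ⊤}
  B4:   IN={a:-, c:+, e:+; rest ⊤}   OUT={a:-, c:+, e:+; rest ⊤}
  B5:   IN={a:-, c:+, e:+; rest ⊤}   OUT={a:-, b:+, c:+, d:-; rest ⊤}

Merge at B2: IN[B2] = OUT[B1] = {a: -, b: ⊤, c: ⊤, d: ⊤, e: +, f: ⊤}
Applying B2's transfer function to that IN value gives OUT[B2] (row B2 above).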